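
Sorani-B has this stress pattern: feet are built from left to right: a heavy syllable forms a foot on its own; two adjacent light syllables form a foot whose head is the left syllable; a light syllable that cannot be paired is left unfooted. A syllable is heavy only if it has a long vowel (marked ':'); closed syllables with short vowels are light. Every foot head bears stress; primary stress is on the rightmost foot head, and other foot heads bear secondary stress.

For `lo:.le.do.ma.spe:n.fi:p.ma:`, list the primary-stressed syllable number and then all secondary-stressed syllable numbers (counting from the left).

primary 7, secondary 1, 2, 5, 6

Weights: 1 lo: H, 2 le L, 3 do L, 4 ma L, 5 spe:n H, 6 fi:p H, 7 ma: H.
Parse left to right (heavy = foot alone; LL = one foot; stranded L unfooted): (ˈlo:) (ˈle.do) ma (ˈspe:n) (ˈfi:p) (ˈma:).
Foot heads: 1, 2, 5, 6, 7.
Primary stress on the rightmost head = syllable 7.
Secondary stress on 1, 2, 5, 6: ˌlo:.ˌle.do.ma.ˌspe:n.ˌfi:p.ˈma:.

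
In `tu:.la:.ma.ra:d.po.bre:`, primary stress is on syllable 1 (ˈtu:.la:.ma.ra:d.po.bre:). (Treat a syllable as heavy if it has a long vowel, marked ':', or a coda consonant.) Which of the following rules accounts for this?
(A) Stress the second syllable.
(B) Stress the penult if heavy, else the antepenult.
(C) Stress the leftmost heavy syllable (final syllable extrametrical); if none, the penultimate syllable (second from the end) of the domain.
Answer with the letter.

Rule A → syllable 2 (observed: 1).
Rule B → syllable 4 (observed: 1).
Rule C → syllable 1 ✓.

C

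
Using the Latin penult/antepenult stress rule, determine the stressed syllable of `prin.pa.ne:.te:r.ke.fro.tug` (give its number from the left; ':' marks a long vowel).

Classical Latin: stress the penult if heavy (long vowel or closed), else the antepenult.
Weights: 5 ke L, 6 fro L, 7 tug H.
The penult (syllable 6, fro) is light, so stress falls on the antepenult (syllable 5, ke).
Stress on syllable 5: prin.pa.ne:.te:r.ˈke.fro.tug.

5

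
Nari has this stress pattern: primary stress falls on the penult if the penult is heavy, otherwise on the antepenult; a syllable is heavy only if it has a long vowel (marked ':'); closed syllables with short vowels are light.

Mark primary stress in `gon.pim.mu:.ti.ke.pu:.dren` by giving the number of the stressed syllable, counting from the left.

6

Weights: 5 ke L, 6 pu: H, 7 dren L.
The penult (syllable 6, pu:) is heavy, so it takes stress.
Primary stress: syllable 6 → gon.pim.mu:.ti.ke.ˈpu:.dren.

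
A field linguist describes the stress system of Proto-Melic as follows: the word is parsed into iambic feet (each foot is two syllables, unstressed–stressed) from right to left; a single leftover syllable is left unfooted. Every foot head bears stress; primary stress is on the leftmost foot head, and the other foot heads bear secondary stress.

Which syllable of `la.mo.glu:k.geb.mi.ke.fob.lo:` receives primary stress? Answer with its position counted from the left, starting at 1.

Parse right to left into iambic (σˈσ) feet: (la.ˈmo) (glu:k.ˈgeb) (mi.ˈke) (fob.ˈlo:).
Foot heads (stressed positions): 2, 4, 6, 8.
End Rule Leftmost: primary stress on the leftmost head = syllable 2.
Primary stress: syllable 2 → la.ˈmo.glu:k.geb.mi.ke.fob.lo:.

2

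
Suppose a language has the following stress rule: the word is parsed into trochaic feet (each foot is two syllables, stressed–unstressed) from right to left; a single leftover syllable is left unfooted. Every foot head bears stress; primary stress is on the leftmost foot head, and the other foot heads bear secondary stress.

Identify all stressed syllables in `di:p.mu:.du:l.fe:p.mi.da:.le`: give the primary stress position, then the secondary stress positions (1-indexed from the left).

Parse right to left into trochaic (ˈσσ) feet: di:p (ˈmu:.du:l) (ˈfe:p.mi) (ˈda:.le). Syllable 1 is left unfooted.
Foot heads (stressed positions): 2, 4, 6.
End Rule Leftmost: primary stress on the leftmost head = syllable 2.
Secondary stress on 4, 6: di:p.ˈmu:.du:l.ˌfe:p.mi.ˌda:.le.

primary 2, secondary 4, 6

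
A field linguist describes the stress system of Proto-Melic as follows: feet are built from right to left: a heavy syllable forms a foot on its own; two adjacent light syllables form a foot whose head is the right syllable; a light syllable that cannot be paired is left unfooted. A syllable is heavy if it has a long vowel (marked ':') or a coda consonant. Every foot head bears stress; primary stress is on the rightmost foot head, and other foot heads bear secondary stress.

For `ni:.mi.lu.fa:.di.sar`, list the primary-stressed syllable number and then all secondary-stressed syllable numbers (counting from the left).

Weights: 1 ni: H, 2 mi L, 3 lu L, 4 fa: H, 5 di L, 6 sar H.
Parse right to left (heavy = foot alone; LL = one foot; stranded L unfooted): (ˈni:) (mi.ˈlu) (ˈfa:) di (ˈsar).
Foot heads: 1, 3, 4, 6.
Primary stress on the rightmost head = syllable 6.
Secondary stress on 1, 3, 4: ˌni:.mi.ˌlu.ˌfa:.di.ˈsar.

primary 6, secondary 1, 3, 4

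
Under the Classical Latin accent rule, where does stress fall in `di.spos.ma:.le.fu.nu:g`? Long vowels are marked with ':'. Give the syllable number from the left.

4

Classical Latin: stress the penult if heavy (long vowel or closed), else the antepenult.
Weights: 4 le L, 5 fu L, 6 nu:g H.
The penult (syllable 5, fu) is light, so stress falls on the antepenult (syllable 4, le).
Stress on syllable 4: di.spos.ma:.ˈle.fu.nu:g.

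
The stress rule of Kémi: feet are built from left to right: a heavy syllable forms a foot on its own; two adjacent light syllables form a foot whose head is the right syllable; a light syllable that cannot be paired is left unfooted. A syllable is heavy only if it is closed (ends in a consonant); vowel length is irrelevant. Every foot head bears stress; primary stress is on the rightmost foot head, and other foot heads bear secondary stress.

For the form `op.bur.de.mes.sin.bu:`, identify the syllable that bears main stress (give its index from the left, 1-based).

Weights: 1 op H, 2 bur H, 3 de L, 4 mes H, 5 sin H, 6 bu: L.
Parse left to right (heavy = foot alone; LL = one foot; stranded L unfooted): (ˈop) (ˈbur) de (ˈmes) (ˈsin) bu:.
Foot heads: 1, 2, 4, 5.
Primary stress on the rightmost head = syllable 5.
Primary stress: syllable 5 → op.bur.de.mes.ˈsin.bu:.

5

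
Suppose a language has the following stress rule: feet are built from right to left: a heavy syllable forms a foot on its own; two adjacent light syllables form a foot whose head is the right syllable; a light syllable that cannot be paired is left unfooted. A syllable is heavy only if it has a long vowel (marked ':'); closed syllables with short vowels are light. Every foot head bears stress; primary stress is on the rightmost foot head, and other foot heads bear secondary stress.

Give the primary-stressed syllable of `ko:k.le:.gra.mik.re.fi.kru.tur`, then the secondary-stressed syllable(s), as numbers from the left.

primary 8, secondary 1, 2, 4, 6

Weights: 1 ko:k H, 2 le: H, 3 gra L, 4 mik L, 5 re L, 6 fi L, 7 kru L, 8 tur L.
Parse right to left (heavy = foot alone; LL = one foot; stranded L unfooted): (ˈko:k) (ˈle:) (gra.ˈmik) (re.ˈfi) (kru.ˈtur).
Foot heads: 1, 2, 4, 6, 8.
Primary stress on the rightmost head = syllable 8.
Secondary stress on 1, 2, 4, 6: ˌko:k.ˌle:.gra.ˌmik.re.ˌfi.kru.ˈtur.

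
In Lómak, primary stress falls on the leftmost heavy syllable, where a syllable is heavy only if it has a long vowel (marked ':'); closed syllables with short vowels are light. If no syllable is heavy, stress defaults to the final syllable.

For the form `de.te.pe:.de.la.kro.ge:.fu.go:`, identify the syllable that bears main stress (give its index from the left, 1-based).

3

Weights: 1 de L, 2 te L, 3 pe: H, 4 de L, 5 la L, 6 kro L, 7 ge: H, 8 fu L, 9 go: H.
Heavy syllables in the domain: 3, 7, 9. The leftmost is syllable 3 (pe:).
Primary stress: syllable 3 → de.te.ˈpe:.de.la.kro.ge:.fu.go:.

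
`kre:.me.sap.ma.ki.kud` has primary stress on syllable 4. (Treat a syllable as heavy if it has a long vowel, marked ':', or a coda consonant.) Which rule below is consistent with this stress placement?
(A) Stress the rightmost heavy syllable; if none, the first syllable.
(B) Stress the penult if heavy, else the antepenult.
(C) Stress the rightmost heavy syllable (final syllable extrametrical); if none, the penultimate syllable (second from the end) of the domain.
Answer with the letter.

B

Rule A → syllable 6 (observed: 4).
Rule B → syllable 4 ✓.
Rule C → syllable 3 (observed: 4).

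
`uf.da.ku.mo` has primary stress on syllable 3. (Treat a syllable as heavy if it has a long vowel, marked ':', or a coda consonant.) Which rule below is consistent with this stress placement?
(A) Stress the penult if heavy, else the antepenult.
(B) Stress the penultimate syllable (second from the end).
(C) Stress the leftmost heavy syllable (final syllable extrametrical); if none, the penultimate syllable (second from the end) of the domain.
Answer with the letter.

Rule A → syllable 2 (observed: 3).
Rule B → syllable 3 ✓.
Rule C → syllable 1 (observed: 3).

B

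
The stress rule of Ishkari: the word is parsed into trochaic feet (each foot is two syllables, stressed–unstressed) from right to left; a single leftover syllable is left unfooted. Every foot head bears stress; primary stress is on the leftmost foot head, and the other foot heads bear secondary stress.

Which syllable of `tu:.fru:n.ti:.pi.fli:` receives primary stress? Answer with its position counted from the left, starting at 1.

Parse right to left into trochaic (ˈσσ) feet: tu: (ˈfru:n.ti:) (ˈpi.fli:). Syllable 1 is left unfooted.
Foot heads (stressed positions): 2, 4.
End Rule Leftmost: primary stress on the leftmost head = syllable 2.
Primary stress: syllable 2 → tu:.ˈfru:n.ti:.pi.fli:.

2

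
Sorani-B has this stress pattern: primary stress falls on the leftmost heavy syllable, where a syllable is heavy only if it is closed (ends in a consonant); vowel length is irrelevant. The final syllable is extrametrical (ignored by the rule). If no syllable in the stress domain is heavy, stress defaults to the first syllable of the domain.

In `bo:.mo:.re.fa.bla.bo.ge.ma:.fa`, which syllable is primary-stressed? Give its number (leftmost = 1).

The final syllable (9, fa) is extrametrical; the stress domain is syllables 1–8.
Weights: 1 bo: L, 2 mo: L, 3 re L, 4 fa L, 5 bla L, 6 bo L, 7 ge L, 8 ma: L.
No heavy syllable in the domain; default to the first syllable of the domain = syllable 1.
Primary stress: syllable 1 → ˈbo:.mo:.re.fa.bla.bo.ge.ma:.fa.

1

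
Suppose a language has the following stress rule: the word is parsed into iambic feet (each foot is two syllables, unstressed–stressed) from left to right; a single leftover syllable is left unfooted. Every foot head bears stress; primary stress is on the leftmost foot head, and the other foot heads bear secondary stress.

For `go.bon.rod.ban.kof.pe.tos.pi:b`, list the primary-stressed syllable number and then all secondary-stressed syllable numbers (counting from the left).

Parse left to right into iambic (σˈσ) feet: (go.ˈbon) (rod.ˈban) (kof.ˈpe) (tos.ˈpi:b).
Foot heads (stressed positions): 2, 4, 6, 8.
End Rule Leftmost: primary stress on the leftmost head = syllable 2.
Secondary stress on 4, 6, 8: go.ˈbon.rod.ˌban.kof.ˌpe.tos.ˌpi:b.

primary 2, secondary 4, 6, 8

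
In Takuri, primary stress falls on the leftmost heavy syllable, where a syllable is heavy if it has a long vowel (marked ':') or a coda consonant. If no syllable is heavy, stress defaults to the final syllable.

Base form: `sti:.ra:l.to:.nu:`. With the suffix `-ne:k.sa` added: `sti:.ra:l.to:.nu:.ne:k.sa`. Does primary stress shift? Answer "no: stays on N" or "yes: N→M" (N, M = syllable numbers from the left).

no: stays on 1

Base `sti:.ra:l.to:.nu:` (4 syllables):
  Weights: 1 sti: H, 2 ra:l H, 3 to: H, 4 nu: H.
  Heavy syllables in the domain: 1, 2, 3, 4. The leftmost is syllable 1 (sti:).
  → primary stress on syllable 1.
Suffixed `sti:.ra:l.to:.nu:.ne:k.sa` (6 syllables):
  Weights: 1 sti: H, 2 ra:l H, 3 to: H, 4 nu: H, 5 ne:k H, 6 sa L.
  Heavy syllables in the domain: 1, 2, 3, 4, 5. The leftmost is syllable 1 (sti:).
  → primary stress on syllable 1.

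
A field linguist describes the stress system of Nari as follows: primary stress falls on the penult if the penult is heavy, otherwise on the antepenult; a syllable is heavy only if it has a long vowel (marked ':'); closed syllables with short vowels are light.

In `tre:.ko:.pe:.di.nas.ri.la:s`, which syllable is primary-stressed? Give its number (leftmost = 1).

Weights: 5 nas L, 6 ri L, 7 la:s H.
The penult (syllable 6, ri) is light, so stress falls on the antepenult (syllable 5, nas).
Primary stress: syllable 5 → tre:.ko:.pe:.di.ˈnas.ri.la:s.

5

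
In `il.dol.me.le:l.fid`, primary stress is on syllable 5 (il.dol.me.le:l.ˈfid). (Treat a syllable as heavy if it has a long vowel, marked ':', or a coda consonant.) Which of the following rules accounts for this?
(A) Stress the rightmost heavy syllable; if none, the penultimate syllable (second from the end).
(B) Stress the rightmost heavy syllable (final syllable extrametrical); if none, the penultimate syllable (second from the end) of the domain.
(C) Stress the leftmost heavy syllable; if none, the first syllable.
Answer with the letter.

Rule A → syllable 5 ✓.
Rule B → syllable 4 (observed: 5).
Rule C → syllable 1 (observed: 5).

A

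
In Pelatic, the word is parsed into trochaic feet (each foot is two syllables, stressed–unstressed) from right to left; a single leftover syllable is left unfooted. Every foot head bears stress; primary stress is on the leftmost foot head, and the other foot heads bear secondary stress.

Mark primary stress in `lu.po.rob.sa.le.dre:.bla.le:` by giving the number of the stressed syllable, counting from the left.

1

Parse right to left into trochaic (ˈσσ) feet: (ˈlu.po) (ˈrob.sa) (ˈle.dre:) (ˈbla.le:).
Foot heads (stressed positions): 1, 3, 5, 7.
End Rule Leftmost: primary stress on the leftmost head = syllable 1.
Primary stress: syllable 1 → ˈlu.po.rob.sa.le.dre:.bla.le:.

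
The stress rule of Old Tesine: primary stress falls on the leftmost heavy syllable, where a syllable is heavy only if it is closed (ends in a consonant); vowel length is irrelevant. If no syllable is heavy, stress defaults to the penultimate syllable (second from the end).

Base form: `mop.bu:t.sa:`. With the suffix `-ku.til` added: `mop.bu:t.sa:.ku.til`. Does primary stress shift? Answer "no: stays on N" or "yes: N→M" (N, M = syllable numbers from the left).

no: stays on 1

Base `mop.bu:t.sa:` (3 syllables):
  Weights: 1 mop H, 2 bu:t H, 3 sa: L.
  Heavy syllables in the domain: 1, 2. The leftmost is syllable 1 (mop).
  → primary stress on syllable 1.
Suffixed `mop.bu:t.sa:.ku.til` (5 syllables):
  Weights: 1 mop H, 2 bu:t H, 3 sa: L, 4 ku L, 5 til H.
  Heavy syllables in the domain: 1, 2, 5. The leftmost is syllable 1 (mop).
  → primary stress on syllable 1.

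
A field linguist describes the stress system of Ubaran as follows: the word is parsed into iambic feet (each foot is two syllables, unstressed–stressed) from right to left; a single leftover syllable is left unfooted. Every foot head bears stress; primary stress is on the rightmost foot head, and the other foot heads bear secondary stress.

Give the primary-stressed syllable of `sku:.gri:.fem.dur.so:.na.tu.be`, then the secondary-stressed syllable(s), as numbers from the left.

Parse right to left into iambic (σˈσ) feet: (sku:.ˈgri:) (fem.ˈdur) (so:.ˈna) (tu.ˈbe).
Foot heads (stressed positions): 2, 4, 6, 8.
End Rule Rightmost: primary stress on the rightmost head = syllable 8.
Secondary stress on 2, 4, 6: sku:.ˌgri:.fem.ˌdur.so:.ˌna.tu.ˈbe.

primary 8, secondary 2, 4, 6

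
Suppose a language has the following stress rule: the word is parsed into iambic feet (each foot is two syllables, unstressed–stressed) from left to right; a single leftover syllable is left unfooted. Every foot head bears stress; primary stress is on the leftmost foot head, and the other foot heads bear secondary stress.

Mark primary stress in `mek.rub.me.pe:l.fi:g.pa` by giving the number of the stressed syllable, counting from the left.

Parse left to right into iambic (σˈσ) feet: (mek.ˈrub) (me.ˈpe:l) (fi:g.ˈpa).
Foot heads (stressed positions): 2, 4, 6.
End Rule Leftmost: primary stress on the leftmost head = syllable 2.
Primary stress: syllable 2 → mek.ˈrub.me.pe:l.fi:g.pa.

2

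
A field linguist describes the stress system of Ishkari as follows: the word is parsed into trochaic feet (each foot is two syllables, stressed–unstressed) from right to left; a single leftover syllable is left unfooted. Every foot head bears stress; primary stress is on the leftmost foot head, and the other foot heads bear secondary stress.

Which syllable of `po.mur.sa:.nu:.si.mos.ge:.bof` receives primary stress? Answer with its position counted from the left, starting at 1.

Parse right to left into trochaic (ˈσσ) feet: (ˈpo.mur) (ˈsa:.nu:) (ˈsi.mos) (ˈge:.bof).
Foot heads (stressed positions): 1, 3, 5, 7.
End Rule Leftmost: primary stress on the leftmost head = syllable 1.
Primary stress: syllable 1 → ˈpo.mur.sa:.nu:.si.mos.ge:.bof.

1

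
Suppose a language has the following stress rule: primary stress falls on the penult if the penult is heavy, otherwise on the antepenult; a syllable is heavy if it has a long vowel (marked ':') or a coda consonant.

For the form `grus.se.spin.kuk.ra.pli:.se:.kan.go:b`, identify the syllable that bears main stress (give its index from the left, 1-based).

8

Weights: 7 se: H, 8 kan H, 9 go:b H.
The penult (syllable 8, kan) is heavy, so it takes stress.
Primary stress: syllable 8 → grus.se.spin.kuk.ra.pli:.se:.ˈkan.go:b.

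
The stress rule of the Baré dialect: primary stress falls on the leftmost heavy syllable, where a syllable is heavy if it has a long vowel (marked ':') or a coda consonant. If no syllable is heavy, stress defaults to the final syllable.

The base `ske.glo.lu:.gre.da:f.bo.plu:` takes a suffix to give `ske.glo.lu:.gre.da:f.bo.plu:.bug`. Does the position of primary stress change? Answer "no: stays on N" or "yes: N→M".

Base `ske.glo.lu:.gre.da:f.bo.plu:` (7 syllables):
  Weights: 1 ske L, 2 glo L, 3 lu: H, 4 gre L, 5 da:f H, 6 bo L, 7 plu: H.
  Heavy syllables in the domain: 3, 5, 7. The leftmost is syllable 3 (lu:).
  → primary stress on syllable 3.
Suffixed `ske.glo.lu:.gre.da:f.bo.plu:.bug` (8 syllables):
  Weights: 1 ske L, 2 glo L, 3 lu: H, 4 gre L, 5 da:f H, 6 bo L, 7 plu: H, 8 bug H.
  Heavy syllables in the domain: 3, 5, 7, 8. The leftmost is syllable 3 (lu:).
  → primary stress on syllable 3.

no: stays on 3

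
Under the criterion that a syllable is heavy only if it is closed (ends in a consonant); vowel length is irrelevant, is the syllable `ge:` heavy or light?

light

`ge:`: long vowel, open (no coda). Open (no coda) → light.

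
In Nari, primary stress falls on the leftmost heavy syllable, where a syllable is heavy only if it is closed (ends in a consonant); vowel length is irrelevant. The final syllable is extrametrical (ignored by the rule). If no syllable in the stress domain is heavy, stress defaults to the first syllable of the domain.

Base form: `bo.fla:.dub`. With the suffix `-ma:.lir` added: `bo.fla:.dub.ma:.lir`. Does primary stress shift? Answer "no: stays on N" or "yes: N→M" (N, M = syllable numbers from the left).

Base `bo.fla:.dub` (3 syllables):
  The final syllable (3, dub) is extrametrical; the stress domain is syllables 1–2.
  Weights: 1 bo L, 2 fla: L.
  No heavy syllable in the domain; default to the first syllable of the domain = syllable 1.
  → primary stress on syllable 1.
Suffixed `bo.fla:.dub.ma:.lir` (5 syllables):
  The final syllable (5, lir) is extrametrical; the stress domain is syllables 1–4.
  Weights: 1 bo L, 2 fla: L, 3 dub H, 4 ma: L.
  Heavy syllables in the domain: 3. The leftmost is syllable 3 (dub).
  → primary stress on syllable 3.

yes: 1→3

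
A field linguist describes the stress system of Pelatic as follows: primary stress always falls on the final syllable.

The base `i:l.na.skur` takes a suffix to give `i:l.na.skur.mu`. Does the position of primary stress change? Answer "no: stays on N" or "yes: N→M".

yes: 3→4

Base `i:l.na.skur` (3 syllables):
  The word has 3 syllables; the final syllable is syllable 3 (skur).
  → primary stress on syllable 3.
Suffixed `i:l.na.skur.mu` (4 syllables):
  The word has 4 syllables; the final syllable is syllable 4 (mu).
  → primary stress on syllable 4.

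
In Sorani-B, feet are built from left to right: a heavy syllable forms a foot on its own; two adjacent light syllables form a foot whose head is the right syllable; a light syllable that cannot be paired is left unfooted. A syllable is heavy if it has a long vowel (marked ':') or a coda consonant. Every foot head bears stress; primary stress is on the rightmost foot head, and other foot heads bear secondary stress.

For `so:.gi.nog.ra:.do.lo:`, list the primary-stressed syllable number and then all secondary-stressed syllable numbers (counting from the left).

Weights: 1 so: H, 2 gi L, 3 nog H, 4 ra: H, 5 do L, 6 lo: H.
Parse left to right (heavy = foot alone; LL = one foot; stranded L unfooted): (ˈso:) gi (ˈnog) (ˈra:) do (ˈlo:).
Foot heads: 1, 3, 4, 6.
Primary stress on the rightmost head = syllable 6.
Secondary stress on 1, 3, 4: ˌso:.gi.ˌnog.ˌra:.do.ˈlo:.

primary 6, secondary 1, 3, 4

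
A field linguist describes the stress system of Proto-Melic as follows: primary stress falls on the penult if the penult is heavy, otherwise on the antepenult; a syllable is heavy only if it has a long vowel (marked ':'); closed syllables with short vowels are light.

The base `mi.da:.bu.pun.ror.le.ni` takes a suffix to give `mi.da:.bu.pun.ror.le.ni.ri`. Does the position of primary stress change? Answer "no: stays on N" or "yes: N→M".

Base `mi.da:.bu.pun.ror.le.ni` (7 syllables):
  Weights: 5 ror L, 6 le L, 7 ni L.
  The penult (syllable 6, le) is light, so stress falls on the antepenult (syllable 5, ror).
  → primary stress on syllable 5.
Suffixed `mi.da:.bu.pun.ror.le.ni.ri` (8 syllables):
  Weights: 6 le L, 7 ni L, 8 ri L.
  The penult (syllable 7, ni) is light, so stress falls on the antepenult (syllable 6, le).
  → primary stress on syllable 6.

yes: 5→6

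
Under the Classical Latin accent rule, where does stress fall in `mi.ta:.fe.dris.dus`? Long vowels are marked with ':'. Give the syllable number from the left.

4

Classical Latin: stress the penult if heavy (long vowel or closed), else the antepenult.
Weights: 3 fe L, 4 dris H, 5 dus H.
The penult (syllable 4, dris) is heavy, so it takes stress.
Stress on syllable 4: mi.ta:.fe.ˈdris.dus.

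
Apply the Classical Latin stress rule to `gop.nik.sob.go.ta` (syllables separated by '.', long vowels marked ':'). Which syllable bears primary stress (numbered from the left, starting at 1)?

Classical Latin: stress the penult if heavy (long vowel or closed), else the antepenult.
Weights: 3 sob H, 4 go L, 5 ta L.
The penult (syllable 4, go) is light, so stress falls on the antepenult (syllable 3, sob).
Stress on syllable 3: gop.nik.ˈsob.go.ta.

3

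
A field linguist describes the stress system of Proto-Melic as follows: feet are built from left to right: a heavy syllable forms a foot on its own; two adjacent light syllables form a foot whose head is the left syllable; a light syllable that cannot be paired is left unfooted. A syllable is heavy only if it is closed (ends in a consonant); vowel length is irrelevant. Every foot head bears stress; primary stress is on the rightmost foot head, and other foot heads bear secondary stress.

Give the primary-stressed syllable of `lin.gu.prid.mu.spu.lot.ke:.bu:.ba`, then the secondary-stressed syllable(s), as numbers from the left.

primary 7, secondary 1, 3, 4, 6

Weights: 1 lin H, 2 gu L, 3 prid H, 4 mu L, 5 spu L, 6 lot H, 7 ke: L, 8 bu: L, 9 ba L.
Parse left to right (heavy = foot alone; LL = one foot; stranded L unfooted): (ˈlin) gu (ˈprid) (ˈmu.spu) (ˈlot) (ˈke:.bu:) ba.
Foot heads: 1, 3, 4, 6, 7.
Primary stress on the rightmost head = syllable 7.
Secondary stress on 1, 3, 4, 6: ˌlin.gu.ˌprid.ˌmu.spu.ˌlot.ˈke:.bu:.ba.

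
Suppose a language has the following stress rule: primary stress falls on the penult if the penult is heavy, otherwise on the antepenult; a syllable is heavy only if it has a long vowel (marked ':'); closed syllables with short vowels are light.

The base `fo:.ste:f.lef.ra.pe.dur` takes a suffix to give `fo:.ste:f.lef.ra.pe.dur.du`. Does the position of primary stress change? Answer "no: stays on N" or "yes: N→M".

yes: 4→5

Base `fo:.ste:f.lef.ra.pe.dur` (6 syllables):
  Weights: 4 ra L, 5 pe L, 6 dur L.
  The penult (syllable 5, pe) is light, so stress falls on the antepenult (syllable 4, ra).
  → primary stress on syllable 4.
Suffixed `fo:.ste:f.lef.ra.pe.dur.du` (7 syllables):
  Weights: 5 pe L, 6 dur L, 7 du L.
  The penult (syllable 6, dur) is light, so stress falls on the antepenult (syllable 5, pe).
  → primary stress on syllable 5.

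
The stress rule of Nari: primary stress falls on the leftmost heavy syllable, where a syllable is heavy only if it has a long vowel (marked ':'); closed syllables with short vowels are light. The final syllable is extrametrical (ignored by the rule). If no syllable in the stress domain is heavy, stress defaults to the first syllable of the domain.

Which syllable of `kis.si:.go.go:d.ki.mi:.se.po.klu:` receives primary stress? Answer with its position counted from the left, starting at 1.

The final syllable (9, klu:) is extrametrical; the stress domain is syllables 1–8.
Weights: 1 kis L, 2 si: H, 3 go L, 4 go:d H, 5 ki L, 6 mi: H, 7 se L, 8 po L.
Heavy syllables in the domain: 2, 4, 6. The leftmost is syllable 2 (si:).
Primary stress: syllable 2 → kis.ˈsi:.go.go:d.ki.mi:.se.po.klu:.

2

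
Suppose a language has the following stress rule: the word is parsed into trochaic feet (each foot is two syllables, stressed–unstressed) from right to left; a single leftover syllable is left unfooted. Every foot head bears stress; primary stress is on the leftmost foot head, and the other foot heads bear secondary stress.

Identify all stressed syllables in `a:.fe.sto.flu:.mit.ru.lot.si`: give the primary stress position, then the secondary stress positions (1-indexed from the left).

Parse right to left into trochaic (ˈσσ) feet: (ˈa:.fe) (ˈsto.flu:) (ˈmit.ru) (ˈlot.si).
Foot heads (stressed positions): 1, 3, 5, 7.
End Rule Leftmost: primary stress on the leftmost head = syllable 1.
Secondary stress on 3, 5, 7: ˈa:.fe.ˌsto.flu:.ˌmit.ru.ˌlot.si.

primary 1, secondary 3, 5, 7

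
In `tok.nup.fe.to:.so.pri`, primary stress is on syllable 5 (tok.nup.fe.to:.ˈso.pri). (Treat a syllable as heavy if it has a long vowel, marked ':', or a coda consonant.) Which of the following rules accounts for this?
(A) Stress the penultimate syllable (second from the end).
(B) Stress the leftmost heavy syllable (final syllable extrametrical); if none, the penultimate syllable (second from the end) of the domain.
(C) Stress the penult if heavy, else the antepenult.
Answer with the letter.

Rule A → syllable 5 ✓.
Rule B → syllable 1 (observed: 5).
Rule C → syllable 4 (observed: 5).

A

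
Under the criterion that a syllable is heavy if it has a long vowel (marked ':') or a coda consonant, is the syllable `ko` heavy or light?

light

`ko`: short vowel, open (no coda). Short vowel, open → light.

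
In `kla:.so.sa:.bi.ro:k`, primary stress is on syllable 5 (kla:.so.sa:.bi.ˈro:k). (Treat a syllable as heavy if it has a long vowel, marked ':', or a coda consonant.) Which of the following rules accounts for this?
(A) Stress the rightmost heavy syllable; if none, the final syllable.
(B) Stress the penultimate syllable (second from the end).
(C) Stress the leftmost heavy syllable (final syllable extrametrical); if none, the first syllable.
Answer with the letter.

Rule A → syllable 5 ✓.
Rule B → syllable 4 (observed: 5).
Rule C → syllable 1 (observed: 5).

A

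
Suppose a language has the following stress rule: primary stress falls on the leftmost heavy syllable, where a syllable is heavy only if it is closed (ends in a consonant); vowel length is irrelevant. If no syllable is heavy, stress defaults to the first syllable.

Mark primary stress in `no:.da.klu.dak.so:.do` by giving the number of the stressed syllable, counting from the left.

Weights: 1 no: L, 2 da L, 3 klu L, 4 dak H, 5 so: L, 6 do L.
Heavy syllables in the domain: 4. The leftmost is syllable 4 (dak).
Primary stress: syllable 4 → no:.da.klu.ˈdak.so:.do.

4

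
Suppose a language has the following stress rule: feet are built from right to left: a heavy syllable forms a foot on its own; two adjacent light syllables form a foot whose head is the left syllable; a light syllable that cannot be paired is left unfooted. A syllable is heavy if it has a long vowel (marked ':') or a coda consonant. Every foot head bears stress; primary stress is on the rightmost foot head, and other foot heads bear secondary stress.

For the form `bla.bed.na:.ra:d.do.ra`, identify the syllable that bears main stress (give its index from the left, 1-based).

5

Weights: 1 bla L, 2 bed H, 3 na: H, 4 ra:d H, 5 do L, 6 ra L.
Parse right to left (heavy = foot alone; LL = one foot; stranded L unfooted): bla (ˈbed) (ˈna:) (ˈra:d) (ˈdo.ra).
Foot heads: 2, 3, 4, 5.
Primary stress on the rightmost head = syllable 5.
Primary stress: syllable 5 → bla.bed.na:.ra:d.ˈdo.ra.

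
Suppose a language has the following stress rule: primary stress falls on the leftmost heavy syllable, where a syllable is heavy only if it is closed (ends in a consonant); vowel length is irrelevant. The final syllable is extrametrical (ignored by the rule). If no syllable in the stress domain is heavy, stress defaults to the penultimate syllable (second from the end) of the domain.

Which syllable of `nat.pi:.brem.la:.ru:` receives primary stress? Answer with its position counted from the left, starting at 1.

The final syllable (5, ru:) is extrametrical; the stress domain is syllables 1–4.
Weights: 1 nat H, 2 pi: L, 3 brem H, 4 la: L.
Heavy syllables in the domain: 1, 3. The leftmost is syllable 1 (nat).
Primary stress: syllable 1 → ˈnat.pi:.brem.la:.ru:.

1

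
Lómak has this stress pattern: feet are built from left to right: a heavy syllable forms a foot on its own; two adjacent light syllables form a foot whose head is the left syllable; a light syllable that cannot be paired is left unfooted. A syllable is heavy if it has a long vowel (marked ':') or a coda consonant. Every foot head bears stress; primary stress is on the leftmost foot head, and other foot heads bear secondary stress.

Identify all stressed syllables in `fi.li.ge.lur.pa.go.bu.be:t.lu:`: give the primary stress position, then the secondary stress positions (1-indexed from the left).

primary 1, secondary 4, 5, 8, 9

Weights: 1 fi L, 2 li L, 3 ge L, 4 lur H, 5 pa L, 6 go L, 7 bu L, 8 be:t H, 9 lu: H.
Parse left to right (heavy = foot alone; LL = one foot; stranded L unfooted): (ˈfi.li) ge (ˈlur) (ˈpa.go) bu (ˈbe:t) (ˈlu:).
Foot heads: 1, 4, 5, 8, 9.
Primary stress on the leftmost head = syllable 1.
Secondary stress on 4, 5, 8, 9: ˈfi.li.ge.ˌlur.ˌpa.go.bu.ˌbe:t.ˌlu:.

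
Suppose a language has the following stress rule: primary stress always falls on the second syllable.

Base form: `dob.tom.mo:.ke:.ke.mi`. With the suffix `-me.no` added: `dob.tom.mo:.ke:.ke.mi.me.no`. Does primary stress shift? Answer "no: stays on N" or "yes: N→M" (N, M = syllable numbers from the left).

Base `dob.tom.mo:.ke:.ke.mi` (6 syllables):
  The word has 6 syllables; the second syllable is syllable 2 (tom).
  → primary stress on syllable 2.
Suffixed `dob.tom.mo:.ke:.ke.mi.me.no` (8 syllables):
  The word has 8 syllables; the second syllable is syllable 2 (tom).
  → primary stress on syllable 2.

no: stays on 2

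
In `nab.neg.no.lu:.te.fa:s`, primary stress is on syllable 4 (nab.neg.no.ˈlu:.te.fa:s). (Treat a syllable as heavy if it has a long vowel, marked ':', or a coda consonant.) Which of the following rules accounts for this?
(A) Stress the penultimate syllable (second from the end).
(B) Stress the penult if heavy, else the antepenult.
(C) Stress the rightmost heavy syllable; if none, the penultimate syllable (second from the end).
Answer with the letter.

B

Rule A → syllable 5 (observed: 4).
Rule B → syllable 4 ✓.
Rule C → syllable 6 (observed: 4).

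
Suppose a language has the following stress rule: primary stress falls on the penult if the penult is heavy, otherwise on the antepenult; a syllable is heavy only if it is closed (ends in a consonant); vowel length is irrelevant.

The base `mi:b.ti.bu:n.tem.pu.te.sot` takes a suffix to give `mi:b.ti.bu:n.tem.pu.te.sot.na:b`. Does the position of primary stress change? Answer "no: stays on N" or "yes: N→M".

Base `mi:b.ti.bu:n.tem.pu.te.sot` (7 syllables):
  Weights: 5 pu L, 6 te L, 7 sot H.
  The penult (syllable 6, te) is light, so stress falls on the antepenult (syllable 5, pu).
  → primary stress on syllable 5.
Suffixed `mi:b.ti.bu:n.tem.pu.te.sot.na:b` (8 syllables):
  Weights: 6 te L, 7 sot H, 8 na:b H.
  The penult (syllable 7, sot) is heavy, so it takes stress.
  → primary stress on syllable 7.

yes: 5→7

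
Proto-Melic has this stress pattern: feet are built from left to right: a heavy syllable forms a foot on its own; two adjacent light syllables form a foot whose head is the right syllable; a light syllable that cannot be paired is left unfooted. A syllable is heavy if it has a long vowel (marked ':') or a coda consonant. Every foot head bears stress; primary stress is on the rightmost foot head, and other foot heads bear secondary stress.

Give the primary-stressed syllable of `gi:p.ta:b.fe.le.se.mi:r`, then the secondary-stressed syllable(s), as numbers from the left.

Weights: 1 gi:p H, 2 ta:b H, 3 fe L, 4 le L, 5 se L, 6 mi:r H.
Parse left to right (heavy = foot alone; LL = one foot; stranded L unfooted): (ˈgi:p) (ˈta:b) (fe.ˈle) se (ˈmi:r).
Foot heads: 1, 2, 4, 6.
Primary stress on the rightmost head = syllable 6.
Secondary stress on 1, 2, 4: ˌgi:p.ˌta:b.fe.ˌle.se.ˈmi:r.

primary 6, secondary 1, 2, 4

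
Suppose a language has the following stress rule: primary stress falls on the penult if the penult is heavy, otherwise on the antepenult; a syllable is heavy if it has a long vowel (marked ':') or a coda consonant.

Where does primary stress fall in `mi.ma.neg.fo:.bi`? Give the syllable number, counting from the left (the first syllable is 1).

Weights: 3 neg H, 4 fo: H, 5 bi L.
The penult (syllable 4, fo:) is heavy, so it takes stress.
Primary stress: syllable 4 → mi.ma.neg.ˈfo:.bi.

4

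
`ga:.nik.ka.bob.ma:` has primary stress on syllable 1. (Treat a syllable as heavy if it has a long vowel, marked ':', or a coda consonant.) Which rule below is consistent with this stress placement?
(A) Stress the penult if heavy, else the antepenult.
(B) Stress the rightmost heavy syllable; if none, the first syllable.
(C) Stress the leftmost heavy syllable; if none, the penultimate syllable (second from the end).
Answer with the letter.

Rule A → syllable 4 (observed: 1).
Rule B → syllable 5 (observed: 1).
Rule C → syllable 1 ✓.

C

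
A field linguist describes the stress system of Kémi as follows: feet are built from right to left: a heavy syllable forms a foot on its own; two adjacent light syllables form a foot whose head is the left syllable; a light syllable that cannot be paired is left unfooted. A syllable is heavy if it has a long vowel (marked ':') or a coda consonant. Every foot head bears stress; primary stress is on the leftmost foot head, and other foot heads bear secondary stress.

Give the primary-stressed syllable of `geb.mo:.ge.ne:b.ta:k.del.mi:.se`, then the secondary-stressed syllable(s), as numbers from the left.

primary 1, secondary 2, 4, 5, 6, 7

Weights: 1 geb H, 2 mo: H, 3 ge L, 4 ne:b H, 5 ta:k H, 6 del H, 7 mi: H, 8 se L.
Parse right to left (heavy = foot alone; LL = one foot; stranded L unfooted): (ˈgeb) (ˈmo:) ge (ˈne:b) (ˈta:k) (ˈdel) (ˈmi:) se.
Foot heads: 1, 2, 4, 5, 6, 7.
Primary stress on the leftmost head = syllable 1.
Secondary stress on 2, 4, 5, 6, 7: ˈgeb.ˌmo:.ge.ˌne:b.ˌta:k.ˌdel.ˌmi:.se.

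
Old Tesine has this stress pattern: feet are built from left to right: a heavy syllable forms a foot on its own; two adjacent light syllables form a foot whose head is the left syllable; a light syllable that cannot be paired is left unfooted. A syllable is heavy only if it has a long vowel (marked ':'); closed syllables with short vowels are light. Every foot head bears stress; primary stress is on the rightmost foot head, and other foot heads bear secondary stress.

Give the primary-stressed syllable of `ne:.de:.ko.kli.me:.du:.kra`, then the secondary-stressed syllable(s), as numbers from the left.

Weights: 1 ne: H, 2 de: H, 3 ko L, 4 kli L, 5 me: H, 6 du: H, 7 kra L.
Parse left to right (heavy = foot alone; LL = one foot; stranded L unfooted): (ˈne:) (ˈde:) (ˈko.kli) (ˈme:) (ˈdu:) kra.
Foot heads: 1, 2, 3, 5, 6.
Primary stress on the rightmost head = syllable 6.
Secondary stress on 1, 2, 3, 5: ˌne:.ˌde:.ˌko.kli.ˌme:.ˈdu:.kra.

primary 6, secondary 1, 2, 3, 5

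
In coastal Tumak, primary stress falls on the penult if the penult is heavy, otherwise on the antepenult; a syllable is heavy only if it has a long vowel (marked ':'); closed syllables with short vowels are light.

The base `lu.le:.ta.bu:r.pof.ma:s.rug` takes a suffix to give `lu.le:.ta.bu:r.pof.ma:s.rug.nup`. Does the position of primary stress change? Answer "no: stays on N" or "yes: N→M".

no: stays on 6

Base `lu.le:.ta.bu:r.pof.ma:s.rug` (7 syllables):
  Weights: 5 pof L, 6 ma:s H, 7 rug L.
  The penult (syllable 6, ma:s) is heavy, so it takes stress.
  → primary stress on syllable 6.
Suffixed `lu.le:.ta.bu:r.pof.ma:s.rug.nup` (8 syllables):
  Weights: 6 ma:s H, 7 rug L, 8 nup L.
  The penult (syllable 7, rug) is light, so stress falls on the antepenult (syllable 6, ma:s).
  → primary stress on syllable 6.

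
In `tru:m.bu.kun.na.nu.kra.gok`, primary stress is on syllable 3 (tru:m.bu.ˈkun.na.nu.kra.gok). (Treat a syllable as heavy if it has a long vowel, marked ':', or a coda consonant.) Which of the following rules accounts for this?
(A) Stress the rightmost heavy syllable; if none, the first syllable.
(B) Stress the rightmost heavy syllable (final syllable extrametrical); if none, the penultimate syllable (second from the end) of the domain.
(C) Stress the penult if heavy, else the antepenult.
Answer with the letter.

B

Rule A → syllable 7 (observed: 3).
Rule B → syllable 3 ✓.
Rule C → syllable 5 (observed: 3).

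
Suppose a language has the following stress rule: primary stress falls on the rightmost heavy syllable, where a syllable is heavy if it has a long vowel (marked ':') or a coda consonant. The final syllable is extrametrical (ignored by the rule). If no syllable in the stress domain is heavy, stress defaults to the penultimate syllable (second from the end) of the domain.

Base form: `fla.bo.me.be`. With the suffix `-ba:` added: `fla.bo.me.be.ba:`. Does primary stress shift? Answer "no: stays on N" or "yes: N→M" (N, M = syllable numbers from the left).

Base `fla.bo.me.be` (4 syllables):
  The final syllable (4, be) is extrametrical; the stress domain is syllables 1–3.
  Weights: 1 fla L, 2 bo L, 3 me L.
  No heavy syllable in the domain; default to the penultimate syllable (second from the end) of the domain = syllable 2.
  → primary stress on syllable 2.
Suffixed `fla.bo.me.be.ba:` (5 syllables):
  The final syllable (5, ba:) is extrametrical; the stress domain is syllables 1–4.
  Weights: 1 fla L, 2 bo L, 3 me L, 4 be L.
  No heavy syllable in the domain; default to the penultimate syllable (second from the end) of the domain = syllable 3.
  → primary stress on syllable 3.

yes: 2→3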